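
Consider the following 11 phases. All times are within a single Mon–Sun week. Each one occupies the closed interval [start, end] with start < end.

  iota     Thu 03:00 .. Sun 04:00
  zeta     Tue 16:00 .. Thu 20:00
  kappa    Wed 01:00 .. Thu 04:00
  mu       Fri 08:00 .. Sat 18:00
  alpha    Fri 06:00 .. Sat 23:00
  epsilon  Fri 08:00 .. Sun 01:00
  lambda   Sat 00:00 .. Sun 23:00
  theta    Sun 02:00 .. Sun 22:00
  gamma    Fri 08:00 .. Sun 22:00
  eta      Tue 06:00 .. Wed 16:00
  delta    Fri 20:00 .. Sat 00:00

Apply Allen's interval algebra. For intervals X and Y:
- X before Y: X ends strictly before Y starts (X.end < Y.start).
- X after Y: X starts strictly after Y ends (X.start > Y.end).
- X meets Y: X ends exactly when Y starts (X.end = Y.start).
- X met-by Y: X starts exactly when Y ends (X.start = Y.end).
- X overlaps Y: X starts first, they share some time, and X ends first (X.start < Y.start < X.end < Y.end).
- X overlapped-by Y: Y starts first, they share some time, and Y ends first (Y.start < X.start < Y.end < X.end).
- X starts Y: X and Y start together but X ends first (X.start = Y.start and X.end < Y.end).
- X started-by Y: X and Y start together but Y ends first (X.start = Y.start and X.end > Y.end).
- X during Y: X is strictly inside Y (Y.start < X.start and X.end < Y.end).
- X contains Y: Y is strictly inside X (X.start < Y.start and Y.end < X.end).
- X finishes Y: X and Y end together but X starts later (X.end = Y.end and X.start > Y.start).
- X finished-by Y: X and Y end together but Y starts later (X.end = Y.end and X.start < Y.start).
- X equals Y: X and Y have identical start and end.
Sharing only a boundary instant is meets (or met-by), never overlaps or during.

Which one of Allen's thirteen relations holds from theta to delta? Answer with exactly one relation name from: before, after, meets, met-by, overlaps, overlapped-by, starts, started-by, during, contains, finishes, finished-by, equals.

theta = [Sun 02:00, Sun 22:00]; delta = [Fri 20:00, Sat 00:00].
Compare endpoints: theta.start > delta.start, theta.start > delta.end, theta.end > delta.start, theta.end > delta.end.
That pattern is 'after'.

after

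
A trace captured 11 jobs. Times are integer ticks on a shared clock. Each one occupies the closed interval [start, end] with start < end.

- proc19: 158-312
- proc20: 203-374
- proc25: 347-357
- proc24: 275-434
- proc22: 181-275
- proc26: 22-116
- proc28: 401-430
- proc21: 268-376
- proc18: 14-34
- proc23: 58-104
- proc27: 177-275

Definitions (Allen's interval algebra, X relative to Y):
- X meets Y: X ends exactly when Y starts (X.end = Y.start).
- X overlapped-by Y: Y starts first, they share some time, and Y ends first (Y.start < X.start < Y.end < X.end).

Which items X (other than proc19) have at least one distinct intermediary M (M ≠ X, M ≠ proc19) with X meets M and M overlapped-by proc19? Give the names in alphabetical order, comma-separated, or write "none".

proc22, proc27

Target proc19 = [158, 312].
Intermediaries M with M overlapped-by proc19: proc20, proc21, proc24.
Via proc20 — items with X meets proc20: none.
Via proc21 — items with X meets proc21: none.
Via proc24 — items with X meets proc24: proc22, proc27.
Union: proc22, proc27.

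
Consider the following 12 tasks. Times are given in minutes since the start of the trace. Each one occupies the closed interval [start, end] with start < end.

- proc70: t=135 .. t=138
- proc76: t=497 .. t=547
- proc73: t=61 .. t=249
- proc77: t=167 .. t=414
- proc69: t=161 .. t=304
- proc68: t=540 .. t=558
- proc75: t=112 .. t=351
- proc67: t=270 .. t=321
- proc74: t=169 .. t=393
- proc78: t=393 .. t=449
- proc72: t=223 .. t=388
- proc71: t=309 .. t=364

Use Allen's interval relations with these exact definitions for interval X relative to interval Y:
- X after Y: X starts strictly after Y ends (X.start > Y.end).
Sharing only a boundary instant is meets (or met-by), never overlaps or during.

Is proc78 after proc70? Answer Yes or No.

Yes

proc78 = [t=393, t=449], proc70 = [t=135, t=138].
Actual relation of proc78 to proc70: after.
Asked whether 'after' holds → Yes.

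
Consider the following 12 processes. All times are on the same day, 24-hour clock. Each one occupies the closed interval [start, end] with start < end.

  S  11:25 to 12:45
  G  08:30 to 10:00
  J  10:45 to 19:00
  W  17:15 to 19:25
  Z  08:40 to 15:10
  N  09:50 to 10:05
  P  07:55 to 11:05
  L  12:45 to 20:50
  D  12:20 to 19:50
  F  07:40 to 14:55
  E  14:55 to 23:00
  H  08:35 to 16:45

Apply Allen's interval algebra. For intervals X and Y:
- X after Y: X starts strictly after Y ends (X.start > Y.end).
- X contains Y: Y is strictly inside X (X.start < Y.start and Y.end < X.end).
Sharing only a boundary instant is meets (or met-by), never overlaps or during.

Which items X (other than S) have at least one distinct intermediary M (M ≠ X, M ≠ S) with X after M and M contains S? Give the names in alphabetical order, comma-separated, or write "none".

W

Target S = [11:25, 12:45].
Intermediaries M with M contains S: F, H, J, Z.
Via F — items with X after F: W.
Via H — items with X after H: W.
Via J — items with X after J: none.
Via Z — items with X after Z: W.
Union: W.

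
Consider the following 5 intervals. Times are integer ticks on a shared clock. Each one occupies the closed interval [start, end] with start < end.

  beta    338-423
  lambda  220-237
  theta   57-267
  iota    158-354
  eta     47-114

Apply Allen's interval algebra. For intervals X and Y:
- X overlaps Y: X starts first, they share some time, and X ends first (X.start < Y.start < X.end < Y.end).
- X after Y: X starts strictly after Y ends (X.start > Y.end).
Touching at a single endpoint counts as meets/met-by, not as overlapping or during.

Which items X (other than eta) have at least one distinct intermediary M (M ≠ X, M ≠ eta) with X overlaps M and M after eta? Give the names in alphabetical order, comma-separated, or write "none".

iota, theta

Target eta = [47, 114].
Intermediaries M with M after eta: beta, iota, lambda.
Via beta — items with X overlaps beta: iota.
Via iota — items with X overlaps iota: theta.
Via lambda — items with X overlaps lambda: none.
Union: iota, theta.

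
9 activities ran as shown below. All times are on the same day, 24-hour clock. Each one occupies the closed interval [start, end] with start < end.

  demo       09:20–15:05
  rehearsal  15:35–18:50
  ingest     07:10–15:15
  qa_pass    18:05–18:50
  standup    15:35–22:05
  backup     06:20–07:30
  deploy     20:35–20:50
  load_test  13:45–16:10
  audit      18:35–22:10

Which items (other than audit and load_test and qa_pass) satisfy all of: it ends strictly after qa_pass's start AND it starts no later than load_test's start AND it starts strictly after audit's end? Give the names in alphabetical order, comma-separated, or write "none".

Conditions: its end is strictly after qa_pass's start (X.end > 18:05) AND its start is no later than load_test's start (X.start <= 13:45) AND its start is strictly after audit's end (X.start > 22:10).
backup: end 07:30 > 18:05? ✗; start 06:20 <= 13:45? ✓; start 06:20 > 22:10? ✗ → no.
demo: end 15:05 > 18:05? ✗; start 09:20 <= 13:45? ✓; start 09:20 > 22:10? ✗ → no.
deploy: end 20:50 > 18:05? ✓; start 20:35 <= 13:45? ✗; start 20:35 > 22:10? ✗ → no.
ingest: end 15:15 > 18:05? ✗; start 07:10 <= 13:45? ✓; start 07:10 > 22:10? ✗ → no.
rehearsal: end 18:50 > 18:05? ✓; start 15:35 <= 13:45? ✗; start 15:35 > 22:10? ✗ → no.
standup: end 22:05 > 18:05? ✓; start 15:35 <= 13:45? ✗; start 15:35 > 22:10? ✗ → no.
Result: none.

none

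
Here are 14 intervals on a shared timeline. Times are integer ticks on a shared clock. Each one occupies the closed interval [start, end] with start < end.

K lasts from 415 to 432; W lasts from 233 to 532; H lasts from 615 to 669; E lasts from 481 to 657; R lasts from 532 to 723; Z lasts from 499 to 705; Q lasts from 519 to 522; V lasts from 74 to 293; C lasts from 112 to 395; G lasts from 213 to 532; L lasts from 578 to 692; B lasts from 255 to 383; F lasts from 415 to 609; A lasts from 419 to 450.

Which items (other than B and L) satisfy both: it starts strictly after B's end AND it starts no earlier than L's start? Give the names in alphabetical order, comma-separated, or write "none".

H

Conditions: its start is strictly after B's end (X.start > 383) AND its start is no earlier than L's start (X.start >= 578).
A: start 419 > 383? ✓; start 419 >= 578? ✗ → no.
C: start 112 > 383? ✗; start 112 >= 578? ✗ → no.
E: start 481 > 383? ✓; start 481 >= 578? ✗ → no.
F: start 415 > 383? ✓; start 415 >= 578? ✗ → no.
G: start 213 > 383? ✗; start 213 >= 578? ✗ → no.
H: start 615 > 383? ✓; start 615 >= 578? ✓ → yes.
K: start 415 > 383? ✓; start 415 >= 578? ✗ → no.
Q: start 519 > 383? ✓; start 519 >= 578? ✗ → no.
R: start 532 > 383? ✓; start 532 >= 578? ✗ → no.
V: start 74 > 383? ✗; start 74 >= 578? ✗ → no.
W: start 233 > 383? ✗; start 233 >= 578? ✗ → no.
Z: start 499 > 383? ✓; start 499 >= 578? ✗ → no.
Result: H.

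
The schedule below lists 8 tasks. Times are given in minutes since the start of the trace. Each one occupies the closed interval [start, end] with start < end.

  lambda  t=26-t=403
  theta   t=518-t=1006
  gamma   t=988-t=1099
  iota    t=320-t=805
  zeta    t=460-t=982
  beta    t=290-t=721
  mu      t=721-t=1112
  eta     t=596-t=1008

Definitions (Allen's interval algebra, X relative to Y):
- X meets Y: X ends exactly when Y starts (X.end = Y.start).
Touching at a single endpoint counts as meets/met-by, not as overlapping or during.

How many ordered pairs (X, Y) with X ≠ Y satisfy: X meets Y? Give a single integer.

1

Checking all 56 ordered pairs for relation 'meets'; matching pairs in alphabetical order:
(beta, mu): beta meets mu ✓
Count: 1.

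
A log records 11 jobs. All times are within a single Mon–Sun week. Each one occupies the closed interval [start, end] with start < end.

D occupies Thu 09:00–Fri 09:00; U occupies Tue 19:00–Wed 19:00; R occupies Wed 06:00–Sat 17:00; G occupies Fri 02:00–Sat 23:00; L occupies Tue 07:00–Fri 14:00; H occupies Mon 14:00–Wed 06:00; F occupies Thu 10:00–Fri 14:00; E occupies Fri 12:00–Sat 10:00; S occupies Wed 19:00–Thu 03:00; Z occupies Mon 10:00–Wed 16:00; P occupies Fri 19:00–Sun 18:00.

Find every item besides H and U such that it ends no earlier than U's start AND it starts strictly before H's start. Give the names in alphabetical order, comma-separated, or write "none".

Conditions: its end is no earlier than U's start (X.end >= Tue 19:00) AND its start is strictly before H's start (X.start < Mon 14:00).
D: end Fri 09:00 >= Tue 19:00? ✓; start Thu 09:00 < Mon 14:00? ✗ → no.
E: end Sat 10:00 >= Tue 19:00? ✓; start Fri 12:00 < Mon 14:00? ✗ → no.
F: end Fri 14:00 >= Tue 19:00? ✓; start Thu 10:00 < Mon 14:00? ✗ → no.
G: end Sat 23:00 >= Tue 19:00? ✓; start Fri 02:00 < Mon 14:00? ✗ → no.
L: end Fri 14:00 >= Tue 19:00? ✓; start Tue 07:00 < Mon 14:00? ✗ → no.
P: end Sun 18:00 >= Tue 19:00? ✓; start Fri 19:00 < Mon 14:00? ✗ → no.
R: end Sat 17:00 >= Tue 19:00? ✓; start Wed 06:00 < Mon 14:00? ✗ → no.
S: end Thu 03:00 >= Tue 19:00? ✓; start Wed 19:00 < Mon 14:00? ✗ → no.
Z: end Wed 16:00 >= Tue 19:00? ✓; start Mon 10:00 < Mon 14:00? ✓ → yes.
Result: Z.

Z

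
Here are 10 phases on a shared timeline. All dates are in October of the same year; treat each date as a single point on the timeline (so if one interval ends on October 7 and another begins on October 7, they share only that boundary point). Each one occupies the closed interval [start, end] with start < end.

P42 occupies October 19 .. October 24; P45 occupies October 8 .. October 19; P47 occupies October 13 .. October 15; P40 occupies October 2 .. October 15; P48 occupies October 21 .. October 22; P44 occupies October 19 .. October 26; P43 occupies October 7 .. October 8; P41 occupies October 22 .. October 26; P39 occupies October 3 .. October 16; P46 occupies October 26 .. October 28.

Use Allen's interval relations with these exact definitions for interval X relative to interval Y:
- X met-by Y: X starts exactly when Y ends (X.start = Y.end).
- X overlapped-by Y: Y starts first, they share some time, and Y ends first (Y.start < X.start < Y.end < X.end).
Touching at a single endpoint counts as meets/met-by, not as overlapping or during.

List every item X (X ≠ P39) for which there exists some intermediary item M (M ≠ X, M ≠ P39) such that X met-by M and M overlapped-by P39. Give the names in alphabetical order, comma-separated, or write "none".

Target P39 = [October 3, October 16].
Intermediaries M with M overlapped-by P39: P45.
Via P45 — items with X met-by P45: P42, P44.
Union: P42, P44.

P42, P44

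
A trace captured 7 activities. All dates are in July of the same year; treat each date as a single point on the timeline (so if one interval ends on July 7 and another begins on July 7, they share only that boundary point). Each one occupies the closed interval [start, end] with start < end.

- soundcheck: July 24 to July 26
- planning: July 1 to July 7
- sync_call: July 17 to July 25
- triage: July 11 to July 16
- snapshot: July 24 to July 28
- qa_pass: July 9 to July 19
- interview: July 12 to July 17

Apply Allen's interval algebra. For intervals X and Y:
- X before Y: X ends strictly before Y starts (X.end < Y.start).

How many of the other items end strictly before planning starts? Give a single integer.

Target planning = [July 1, July 7].
interview [July 12, July 17] → after → no.
qa_pass [July 9, July 19] → after → no.
snapshot [July 24, July 28] → after → no.
soundcheck [July 24, July 26] → after → no.
sync_call [July 17, July 25] → after → no.
triage [July 11, July 16] → after → no.
Total: 0.

0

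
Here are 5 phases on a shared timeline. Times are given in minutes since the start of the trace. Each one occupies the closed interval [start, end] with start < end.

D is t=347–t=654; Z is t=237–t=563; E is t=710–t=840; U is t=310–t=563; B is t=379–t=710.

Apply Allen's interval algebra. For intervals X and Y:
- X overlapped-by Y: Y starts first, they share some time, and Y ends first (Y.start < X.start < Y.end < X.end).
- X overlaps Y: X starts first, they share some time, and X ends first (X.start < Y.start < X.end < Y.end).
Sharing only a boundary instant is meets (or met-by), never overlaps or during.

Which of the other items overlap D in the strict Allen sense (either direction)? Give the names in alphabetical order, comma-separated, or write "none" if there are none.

Target D = [t=347, t=654].
B [t=379, t=710] → overlapped-by → yes.
E [t=710, t=840] → after → no.
U [t=310, t=563] → overlaps → yes.
Z [t=237, t=563] → overlaps → yes.
Result: B, U, Z.

B, U, Z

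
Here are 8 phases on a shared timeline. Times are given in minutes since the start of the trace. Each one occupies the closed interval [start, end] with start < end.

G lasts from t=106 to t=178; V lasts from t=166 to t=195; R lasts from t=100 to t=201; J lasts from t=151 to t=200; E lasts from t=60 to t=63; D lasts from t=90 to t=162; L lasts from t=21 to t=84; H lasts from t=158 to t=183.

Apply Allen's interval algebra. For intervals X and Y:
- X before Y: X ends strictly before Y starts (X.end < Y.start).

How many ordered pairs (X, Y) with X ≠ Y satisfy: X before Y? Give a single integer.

Checking all 56 ordered pairs for relation 'before'; matching pairs in alphabetical order:
(D, V): D before V ✓
(E, D): E before D ✓
(E, G): E before G ✓
(E, H): E before H ✓
(E, J): E before J ✓
(E, R): E before R ✓
(E, V): E before V ✓
(L, D): L before D ✓
(L, G): L before G ✓
(L, H): L before H ✓
(L, J): L before J ✓
(L, R): L before R ✓
(L, V): L before V ✓
Count: 13.

13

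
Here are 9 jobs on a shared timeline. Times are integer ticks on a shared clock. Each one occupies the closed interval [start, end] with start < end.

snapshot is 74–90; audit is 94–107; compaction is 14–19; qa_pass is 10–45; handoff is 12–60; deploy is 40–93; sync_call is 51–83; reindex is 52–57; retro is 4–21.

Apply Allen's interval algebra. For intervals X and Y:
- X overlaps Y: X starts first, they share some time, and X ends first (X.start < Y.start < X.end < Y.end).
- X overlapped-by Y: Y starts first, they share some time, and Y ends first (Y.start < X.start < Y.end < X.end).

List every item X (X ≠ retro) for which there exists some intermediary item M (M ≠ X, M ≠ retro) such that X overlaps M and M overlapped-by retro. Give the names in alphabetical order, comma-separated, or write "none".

qa_pass

Target retro = [4, 21].
Intermediaries M with M overlapped-by retro: handoff, qa_pass.
Via handoff — items with X overlaps handoff: qa_pass.
Via qa_pass — items with X overlaps qa_pass: none.
Union: qa_pass.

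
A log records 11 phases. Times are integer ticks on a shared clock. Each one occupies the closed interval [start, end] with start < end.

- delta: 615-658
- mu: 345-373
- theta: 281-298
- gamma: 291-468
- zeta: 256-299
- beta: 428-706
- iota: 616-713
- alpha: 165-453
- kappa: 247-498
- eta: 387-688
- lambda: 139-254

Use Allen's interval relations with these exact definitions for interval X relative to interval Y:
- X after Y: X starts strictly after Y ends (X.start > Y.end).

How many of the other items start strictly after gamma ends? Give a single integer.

2

Target gamma = [291, 468].
alpha [165, 453] → overlaps → no.
beta [428, 706] → overlapped-by → no.
delta [615, 658] → after → counts.
eta [387, 688] → overlapped-by → no.
iota [616, 713] → after → counts.
kappa [247, 498] → contains → no.
lambda [139, 254] → before → no.
mu [345, 373] → during → no.
theta [281, 298] → overlaps → no.
zeta [256, 299] → overlaps → no.
Total: 2.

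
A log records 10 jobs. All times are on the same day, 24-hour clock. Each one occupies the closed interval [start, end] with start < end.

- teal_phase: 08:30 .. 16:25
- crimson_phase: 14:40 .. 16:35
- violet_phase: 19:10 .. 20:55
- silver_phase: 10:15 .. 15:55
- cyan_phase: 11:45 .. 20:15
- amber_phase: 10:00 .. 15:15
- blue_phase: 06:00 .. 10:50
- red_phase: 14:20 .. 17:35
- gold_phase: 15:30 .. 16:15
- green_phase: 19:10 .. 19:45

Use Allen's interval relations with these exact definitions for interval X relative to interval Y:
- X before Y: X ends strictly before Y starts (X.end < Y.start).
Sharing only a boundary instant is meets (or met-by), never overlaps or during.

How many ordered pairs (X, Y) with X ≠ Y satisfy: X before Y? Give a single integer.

19

Checking all 90 ordered pairs for relation 'before'; matching pairs in alphabetical order:
(amber_phase, gold_phase): amber_phase before gold_phase ✓
(amber_phase, green_phase): amber_phase before green_phase ✓
(amber_phase, violet_phase): amber_phase before violet_phase ✓
(blue_phase, crimson_phase): blue_phase before crimson_phase ✓
(blue_phase, cyan_phase): blue_phase before cyan_phase ✓
(blue_phase, gold_phase): blue_phase before gold_phase ✓
(blue_phase, green_phase): blue_phase before green_phase ✓
(blue_phase, red_phase): blue_phase before red_phase ✓
(blue_phase, violet_phase): blue_phase before violet_phase ✓
(crimson_phase, green_phase): crimson_phase before green_phase ✓
(crimson_phase, violet_phase): crimson_phase before violet_phase ✓
(gold_phase, green_phase): gold_phase before green_phase ✓
(gold_phase, violet_phase): gold_phase before violet_phase ✓
(red_phase, green_phase): red_phase before green_phase ✓
(red_phase, violet_phase): red_phase before violet_phase ✓
(silver_phase, green_phase): silver_phase before green_phase ✓
(silver_phase, violet_phase): silver_phase before violet_phase ✓
(teal_phase, green_phase): teal_phase before green_phase ✓
(teal_phase, violet_phase): teal_phase before violet_phase ✓
Count: 19.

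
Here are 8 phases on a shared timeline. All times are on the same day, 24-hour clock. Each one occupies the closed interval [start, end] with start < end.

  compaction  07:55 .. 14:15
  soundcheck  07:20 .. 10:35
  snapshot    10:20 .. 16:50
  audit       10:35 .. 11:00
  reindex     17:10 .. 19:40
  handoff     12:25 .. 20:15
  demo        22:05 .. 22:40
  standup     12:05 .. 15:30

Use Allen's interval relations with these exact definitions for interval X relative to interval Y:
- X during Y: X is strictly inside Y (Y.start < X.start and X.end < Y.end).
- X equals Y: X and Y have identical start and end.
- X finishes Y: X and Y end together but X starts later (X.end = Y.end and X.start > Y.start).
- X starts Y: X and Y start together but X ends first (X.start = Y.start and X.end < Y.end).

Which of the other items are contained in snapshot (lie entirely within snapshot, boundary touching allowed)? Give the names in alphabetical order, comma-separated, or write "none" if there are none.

audit, standup

Target snapshot = [10:20, 16:50].
audit [10:35, 11:00] → during → yes.
compaction [07:55, 14:15] → overlaps → no.
demo [22:05, 22:40] → after → no.
handoff [12:25, 20:15] → overlapped-by → no.
reindex [17:10, 19:40] → after → no.
soundcheck [07:20, 10:35] → overlaps → no.
standup [12:05, 15:30] → during → yes.
Result: audit, standup.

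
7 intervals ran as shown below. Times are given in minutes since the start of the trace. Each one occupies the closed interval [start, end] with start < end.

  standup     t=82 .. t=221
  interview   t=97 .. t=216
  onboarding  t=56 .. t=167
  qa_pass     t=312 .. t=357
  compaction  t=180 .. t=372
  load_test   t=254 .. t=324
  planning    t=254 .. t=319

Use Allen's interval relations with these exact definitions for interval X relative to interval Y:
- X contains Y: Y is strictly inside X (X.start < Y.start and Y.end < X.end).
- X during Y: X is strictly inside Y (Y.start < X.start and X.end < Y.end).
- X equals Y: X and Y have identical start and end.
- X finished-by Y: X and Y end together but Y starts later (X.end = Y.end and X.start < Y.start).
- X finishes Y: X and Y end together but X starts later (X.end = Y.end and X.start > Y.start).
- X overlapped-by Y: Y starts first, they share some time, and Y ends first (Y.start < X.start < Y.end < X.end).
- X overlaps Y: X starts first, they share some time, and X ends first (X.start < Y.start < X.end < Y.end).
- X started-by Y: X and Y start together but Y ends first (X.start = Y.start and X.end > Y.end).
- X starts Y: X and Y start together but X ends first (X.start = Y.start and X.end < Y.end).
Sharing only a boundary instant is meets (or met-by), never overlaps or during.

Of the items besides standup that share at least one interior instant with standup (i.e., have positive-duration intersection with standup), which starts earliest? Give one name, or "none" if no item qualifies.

Target standup = [t=82, t=221].
compaction [t=180, t=372] → overlapped-by → candidate.
interview [t=97, t=216] → during → candidate.
load_test [t=254, t=324] → after → excluded.
onboarding [t=56, t=167] → overlaps → candidate.
planning [t=254, t=319] → after → excluded.
qa_pass [t=312, t=357] → after → excluded.
Among candidates, earliest start is t=56 → onboarding.

onboarding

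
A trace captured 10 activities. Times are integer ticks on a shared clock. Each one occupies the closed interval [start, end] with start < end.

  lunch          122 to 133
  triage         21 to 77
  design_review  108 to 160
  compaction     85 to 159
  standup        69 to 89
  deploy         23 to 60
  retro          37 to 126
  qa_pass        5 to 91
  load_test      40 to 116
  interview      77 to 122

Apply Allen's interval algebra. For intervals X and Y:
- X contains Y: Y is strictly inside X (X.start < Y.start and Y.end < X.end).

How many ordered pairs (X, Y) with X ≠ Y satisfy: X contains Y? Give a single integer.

Checking all 90 ordered pairs for relation 'contains'; matching pairs in alphabetical order:
(compaction, lunch): compaction contains lunch ✓
(design_review, lunch): design_review contains lunch ✓
(load_test, standup): load_test contains standup ✓
(qa_pass, deploy): qa_pass contains deploy ✓
(qa_pass, standup): qa_pass contains standup ✓
(qa_pass, triage): qa_pass contains triage ✓
(retro, interview): retro contains interview ✓
(retro, load_test): retro contains load_test ✓
(retro, standup): retro contains standup ✓
(triage, deploy): triage contains deploy ✓
Count: 10.

10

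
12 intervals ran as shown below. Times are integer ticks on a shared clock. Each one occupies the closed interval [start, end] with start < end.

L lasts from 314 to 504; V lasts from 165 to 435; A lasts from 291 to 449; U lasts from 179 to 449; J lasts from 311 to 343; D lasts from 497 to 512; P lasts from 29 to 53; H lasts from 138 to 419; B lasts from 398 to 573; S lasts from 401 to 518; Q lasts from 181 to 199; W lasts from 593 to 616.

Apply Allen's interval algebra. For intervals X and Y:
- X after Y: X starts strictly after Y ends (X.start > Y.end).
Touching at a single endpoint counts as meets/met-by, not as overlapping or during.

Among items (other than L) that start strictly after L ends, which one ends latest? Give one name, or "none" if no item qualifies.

Target L = [314, 504].
A [291, 449] → overlaps → excluded.
B [398, 573] → overlapped-by → excluded.
D [497, 512] → overlapped-by → excluded.
H [138, 419] → overlaps → excluded.
J [311, 343] → overlaps → excluded.
P [29, 53] → before → excluded.
Q [181, 199] → before → excluded.
S [401, 518] → overlapped-by → excluded.
U [179, 449] → overlaps → excluded.
V [165, 435] → overlaps → excluded.
W [593, 616] → after → candidate.
Among candidates, latest end is 616 → W.

W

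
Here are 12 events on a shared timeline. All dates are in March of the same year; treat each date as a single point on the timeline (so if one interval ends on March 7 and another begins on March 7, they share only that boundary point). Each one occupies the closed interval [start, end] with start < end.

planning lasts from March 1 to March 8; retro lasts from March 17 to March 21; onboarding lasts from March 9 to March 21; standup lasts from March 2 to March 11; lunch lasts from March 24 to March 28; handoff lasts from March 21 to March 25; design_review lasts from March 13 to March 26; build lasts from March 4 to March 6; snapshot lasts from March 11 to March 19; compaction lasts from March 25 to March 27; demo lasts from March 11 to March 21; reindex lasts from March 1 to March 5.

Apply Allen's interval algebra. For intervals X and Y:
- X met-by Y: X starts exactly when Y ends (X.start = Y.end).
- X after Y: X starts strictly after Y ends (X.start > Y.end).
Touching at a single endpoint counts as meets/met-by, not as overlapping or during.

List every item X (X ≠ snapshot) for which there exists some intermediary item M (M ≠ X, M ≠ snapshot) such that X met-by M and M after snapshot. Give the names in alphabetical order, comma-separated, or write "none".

compaction

Target snapshot = [March 11, March 19].
Intermediaries M with M after snapshot: compaction, handoff, lunch.
Via compaction — items with X met-by compaction: none.
Via handoff — items with X met-by handoff: compaction.
Via lunch — items with X met-by lunch: none.
Union: compaction.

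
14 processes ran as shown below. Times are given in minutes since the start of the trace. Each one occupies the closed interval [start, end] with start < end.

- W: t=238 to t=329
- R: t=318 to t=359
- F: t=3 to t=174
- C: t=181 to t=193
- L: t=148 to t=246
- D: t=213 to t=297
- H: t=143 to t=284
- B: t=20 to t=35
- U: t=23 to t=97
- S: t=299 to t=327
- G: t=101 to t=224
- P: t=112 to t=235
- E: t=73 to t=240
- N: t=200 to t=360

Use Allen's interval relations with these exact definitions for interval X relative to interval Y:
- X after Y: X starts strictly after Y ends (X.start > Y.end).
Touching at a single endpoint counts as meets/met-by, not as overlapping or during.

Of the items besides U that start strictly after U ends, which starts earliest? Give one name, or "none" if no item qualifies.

Target U = [t=23, t=97].
B [t=20, t=35] → overlaps → excluded.
C [t=181, t=193] → after → candidate.
D [t=213, t=297] → after → candidate.
E [t=73, t=240] → overlapped-by → excluded.
F [t=3, t=174] → contains → excluded.
G [t=101, t=224] → after → candidate.
H [t=143, t=284] → after → candidate.
L [t=148, t=246] → after → candidate.
N [t=200, t=360] → after → candidate.
P [t=112, t=235] → after → candidate.
R [t=318, t=359] → after → candidate.
S [t=299, t=327] → after → candidate.
W [t=238, t=329] → after → candidate.
Among candidates, earliest start is t=101 → G.

G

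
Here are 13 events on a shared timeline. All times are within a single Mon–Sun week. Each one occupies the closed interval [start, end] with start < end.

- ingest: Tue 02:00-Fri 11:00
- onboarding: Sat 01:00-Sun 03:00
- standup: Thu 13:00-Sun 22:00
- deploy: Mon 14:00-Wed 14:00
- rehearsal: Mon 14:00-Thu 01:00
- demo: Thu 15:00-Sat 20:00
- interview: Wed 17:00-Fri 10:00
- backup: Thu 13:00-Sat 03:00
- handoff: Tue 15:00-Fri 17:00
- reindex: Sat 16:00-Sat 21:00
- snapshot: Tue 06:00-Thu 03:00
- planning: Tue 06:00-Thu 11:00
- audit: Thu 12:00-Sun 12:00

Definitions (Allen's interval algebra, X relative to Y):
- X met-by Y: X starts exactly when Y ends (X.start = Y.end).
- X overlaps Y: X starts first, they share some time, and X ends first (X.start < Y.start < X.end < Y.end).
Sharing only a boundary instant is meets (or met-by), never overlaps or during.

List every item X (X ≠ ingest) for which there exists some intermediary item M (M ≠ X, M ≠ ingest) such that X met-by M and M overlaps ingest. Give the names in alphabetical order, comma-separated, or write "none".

none

Target ingest = [Tue 02:00, Fri 11:00].
Intermediaries M with M overlaps ingest: deploy, rehearsal.
Via deploy — items with X met-by deploy: none.
Via rehearsal — items with X met-by rehearsal: none.
Union: none.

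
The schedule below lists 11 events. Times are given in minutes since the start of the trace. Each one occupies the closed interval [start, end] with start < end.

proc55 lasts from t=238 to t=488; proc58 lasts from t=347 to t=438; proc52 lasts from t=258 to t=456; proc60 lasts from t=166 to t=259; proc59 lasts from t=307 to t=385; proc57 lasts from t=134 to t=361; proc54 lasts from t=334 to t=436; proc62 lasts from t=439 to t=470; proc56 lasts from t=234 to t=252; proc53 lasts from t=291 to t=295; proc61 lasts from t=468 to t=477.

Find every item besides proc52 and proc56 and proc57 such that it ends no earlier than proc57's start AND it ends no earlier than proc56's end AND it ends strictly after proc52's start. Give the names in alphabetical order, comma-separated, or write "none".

proc53, proc54, proc55, proc58, proc59, proc60, proc61, proc62

Conditions: its end is no earlier than proc57's start (X.end >= t=134) AND its end is no earlier than proc56's end (X.end >= t=252) AND its end is strictly after proc52's start (X.end > t=258).
proc53: end t=295 >= t=134? ✓; end t=295 >= t=252? ✓; end t=295 > t=258? ✓ → yes.
proc54: end t=436 >= t=134? ✓; end t=436 >= t=252? ✓; end t=436 > t=258? ✓ → yes.
proc55: end t=488 >= t=134? ✓; end t=488 >= t=252? ✓; end t=488 > t=258? ✓ → yes.
proc58: end t=438 >= t=134? ✓; end t=438 >= t=252? ✓; end t=438 > t=258? ✓ → yes.
proc59: end t=385 >= t=134? ✓; end t=385 >= t=252? ✓; end t=385 > t=258? ✓ → yes.
proc60: end t=259 >= t=134? ✓; end t=259 >= t=252? ✓; end t=259 > t=258? ✓ → yes.
proc61: end t=477 >= t=134? ✓; end t=477 >= t=252? ✓; end t=477 > t=258? ✓ → yes.
proc62: end t=470 >= t=134? ✓; end t=470 >= t=252? ✓; end t=470 > t=258? ✓ → yes.
Result: proc53, proc54, proc55, proc58, proc59, proc60, proc61, proc62.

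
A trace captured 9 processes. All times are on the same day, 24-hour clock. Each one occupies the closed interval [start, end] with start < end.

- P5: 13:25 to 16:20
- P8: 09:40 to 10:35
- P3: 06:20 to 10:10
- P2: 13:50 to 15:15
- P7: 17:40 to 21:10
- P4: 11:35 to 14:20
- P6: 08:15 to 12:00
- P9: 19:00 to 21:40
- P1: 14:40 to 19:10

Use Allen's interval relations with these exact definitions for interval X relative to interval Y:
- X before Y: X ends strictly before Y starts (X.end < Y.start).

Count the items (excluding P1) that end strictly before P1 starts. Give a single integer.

Target P1 = [14:40, 19:10].
P2 [13:50, 15:15] → overlaps → no.
P3 [06:20, 10:10] → before → counts.
P4 [11:35, 14:20] → before → counts.
P5 [13:25, 16:20] → overlaps → no.
P6 [08:15, 12:00] → before → counts.
P7 [17:40, 21:10] → overlapped-by → no.
P8 [09:40, 10:35] → before → counts.
P9 [19:00, 21:40] → overlapped-by → no.
Total: 4.

4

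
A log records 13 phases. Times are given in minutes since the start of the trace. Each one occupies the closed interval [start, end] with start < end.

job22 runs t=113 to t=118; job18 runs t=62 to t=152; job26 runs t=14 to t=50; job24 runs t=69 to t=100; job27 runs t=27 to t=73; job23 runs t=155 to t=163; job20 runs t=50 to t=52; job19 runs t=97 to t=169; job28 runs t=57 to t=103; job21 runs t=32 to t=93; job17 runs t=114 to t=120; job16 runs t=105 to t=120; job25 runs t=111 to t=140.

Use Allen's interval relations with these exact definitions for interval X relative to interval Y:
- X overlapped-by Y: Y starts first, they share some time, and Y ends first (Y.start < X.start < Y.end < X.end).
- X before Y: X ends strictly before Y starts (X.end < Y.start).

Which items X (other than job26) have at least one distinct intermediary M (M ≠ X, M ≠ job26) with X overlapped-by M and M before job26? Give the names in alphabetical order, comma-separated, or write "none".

Target job26 = [t=14, t=50].
Intermediaries M with M before job26: none.
Union: none.

none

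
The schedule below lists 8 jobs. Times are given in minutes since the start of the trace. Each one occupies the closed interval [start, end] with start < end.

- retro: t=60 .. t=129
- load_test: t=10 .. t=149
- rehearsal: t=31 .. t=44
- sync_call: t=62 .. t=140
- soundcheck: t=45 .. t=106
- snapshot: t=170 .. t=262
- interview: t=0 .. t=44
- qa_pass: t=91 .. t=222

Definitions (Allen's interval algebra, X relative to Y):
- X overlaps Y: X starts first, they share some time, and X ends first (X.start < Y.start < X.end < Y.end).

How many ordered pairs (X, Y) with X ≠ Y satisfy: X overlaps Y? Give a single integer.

Checking all 56 ordered pairs for relation 'overlaps'; matching pairs in alphabetical order:
(interview, load_test): interview overlaps load_test ✓
(load_test, qa_pass): load_test overlaps qa_pass ✓
(qa_pass, snapshot): qa_pass overlaps snapshot ✓
(retro, qa_pass): retro overlaps qa_pass ✓
(retro, sync_call): retro overlaps sync_call ✓
(soundcheck, qa_pass): soundcheck overlaps qa_pass ✓
(soundcheck, retro): soundcheck overlaps retro ✓
(soundcheck, sync_call): soundcheck overlaps sync_call ✓
(sync_call, qa_pass): sync_call overlaps qa_pass ✓
Count: 9.

9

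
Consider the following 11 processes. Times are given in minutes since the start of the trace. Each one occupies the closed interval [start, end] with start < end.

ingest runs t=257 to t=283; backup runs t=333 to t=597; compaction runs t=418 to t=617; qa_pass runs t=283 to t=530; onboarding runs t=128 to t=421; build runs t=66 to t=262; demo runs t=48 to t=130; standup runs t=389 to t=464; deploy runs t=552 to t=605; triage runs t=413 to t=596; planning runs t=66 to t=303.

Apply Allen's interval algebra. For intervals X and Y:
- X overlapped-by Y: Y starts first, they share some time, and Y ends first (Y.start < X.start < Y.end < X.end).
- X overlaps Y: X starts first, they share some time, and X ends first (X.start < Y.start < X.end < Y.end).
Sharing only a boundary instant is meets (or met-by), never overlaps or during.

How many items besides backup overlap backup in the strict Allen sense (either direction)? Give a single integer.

4

Target backup = [t=333, t=597].
build [t=66, t=262] → before → no.
compaction [t=418, t=617] → overlapped-by → counts.
demo [t=48, t=130] → before → no.
deploy [t=552, t=605] → overlapped-by → counts.
ingest [t=257, t=283] → before → no.
onboarding [t=128, t=421] → overlaps → counts.
planning [t=66, t=303] → before → no.
qa_pass [t=283, t=530] → overlaps → counts.
standup [t=389, t=464] → during → no.
triage [t=413, t=596] → during → no.
Total: 4.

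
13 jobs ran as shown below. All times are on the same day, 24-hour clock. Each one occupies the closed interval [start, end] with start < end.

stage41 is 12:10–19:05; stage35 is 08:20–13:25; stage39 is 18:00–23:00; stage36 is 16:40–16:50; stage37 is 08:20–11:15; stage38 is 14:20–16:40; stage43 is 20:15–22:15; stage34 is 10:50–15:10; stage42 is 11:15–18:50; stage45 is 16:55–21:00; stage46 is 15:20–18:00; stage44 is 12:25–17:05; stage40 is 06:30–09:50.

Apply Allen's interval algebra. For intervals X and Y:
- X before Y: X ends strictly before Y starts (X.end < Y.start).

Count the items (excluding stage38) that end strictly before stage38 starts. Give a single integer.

Target stage38 = [14:20, 16:40].
stage34 [10:50, 15:10] → overlaps → no.
stage35 [08:20, 13:25] → before → counts.
stage36 [16:40, 16:50] → met-by → no.
stage37 [08:20, 11:15] → before → counts.
stage39 [18:00, 23:00] → after → no.
stage40 [06:30, 09:50] → before → counts.
stage41 [12:10, 19:05] → contains → no.
stage42 [11:15, 18:50] → contains → no.
stage43 [20:15, 22:15] → after → no.
stage44 [12:25, 17:05] → contains → no.
stage45 [16:55, 21:00] → after → no.
stage46 [15:20, 18:00] → overlapped-by → no.
Total: 3.

3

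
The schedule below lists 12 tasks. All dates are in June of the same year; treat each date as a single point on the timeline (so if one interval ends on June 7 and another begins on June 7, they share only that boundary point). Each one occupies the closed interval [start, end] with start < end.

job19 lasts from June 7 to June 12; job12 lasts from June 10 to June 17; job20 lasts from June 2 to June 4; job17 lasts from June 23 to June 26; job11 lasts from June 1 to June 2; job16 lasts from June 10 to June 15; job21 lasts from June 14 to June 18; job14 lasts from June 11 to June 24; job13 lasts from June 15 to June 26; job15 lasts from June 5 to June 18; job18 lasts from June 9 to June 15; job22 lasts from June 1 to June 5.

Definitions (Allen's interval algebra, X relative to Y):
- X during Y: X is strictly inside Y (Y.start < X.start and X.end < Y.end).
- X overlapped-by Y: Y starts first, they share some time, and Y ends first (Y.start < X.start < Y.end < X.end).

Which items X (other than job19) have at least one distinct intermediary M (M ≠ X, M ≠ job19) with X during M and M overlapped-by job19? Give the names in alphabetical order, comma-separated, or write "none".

Target job19 = [June 7, June 12].
Intermediaries M with M overlapped-by job19: job12, job14, job16, job18.
Via job12 — items with X during job12: none.
Via job14 — items with X during job14: job21.
Via job16 — items with X during job16: none.
Via job18 — items with X during job18: none.
Union: job21.

job21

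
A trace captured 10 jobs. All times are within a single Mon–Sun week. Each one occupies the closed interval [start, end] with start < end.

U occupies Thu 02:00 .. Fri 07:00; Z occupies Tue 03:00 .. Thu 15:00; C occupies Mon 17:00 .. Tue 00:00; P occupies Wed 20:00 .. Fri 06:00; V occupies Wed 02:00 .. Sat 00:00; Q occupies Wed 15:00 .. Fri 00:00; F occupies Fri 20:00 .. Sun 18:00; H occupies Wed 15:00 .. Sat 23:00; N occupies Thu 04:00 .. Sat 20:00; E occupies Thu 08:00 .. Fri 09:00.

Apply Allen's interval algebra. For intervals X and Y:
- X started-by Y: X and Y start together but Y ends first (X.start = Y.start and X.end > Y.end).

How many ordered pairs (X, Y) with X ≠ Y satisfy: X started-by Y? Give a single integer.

1

Checking all 90 ordered pairs for relation 'started-by'; matching pairs in alphabetical order:
(H, Q): H started-by Q ✓
Count: 1.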